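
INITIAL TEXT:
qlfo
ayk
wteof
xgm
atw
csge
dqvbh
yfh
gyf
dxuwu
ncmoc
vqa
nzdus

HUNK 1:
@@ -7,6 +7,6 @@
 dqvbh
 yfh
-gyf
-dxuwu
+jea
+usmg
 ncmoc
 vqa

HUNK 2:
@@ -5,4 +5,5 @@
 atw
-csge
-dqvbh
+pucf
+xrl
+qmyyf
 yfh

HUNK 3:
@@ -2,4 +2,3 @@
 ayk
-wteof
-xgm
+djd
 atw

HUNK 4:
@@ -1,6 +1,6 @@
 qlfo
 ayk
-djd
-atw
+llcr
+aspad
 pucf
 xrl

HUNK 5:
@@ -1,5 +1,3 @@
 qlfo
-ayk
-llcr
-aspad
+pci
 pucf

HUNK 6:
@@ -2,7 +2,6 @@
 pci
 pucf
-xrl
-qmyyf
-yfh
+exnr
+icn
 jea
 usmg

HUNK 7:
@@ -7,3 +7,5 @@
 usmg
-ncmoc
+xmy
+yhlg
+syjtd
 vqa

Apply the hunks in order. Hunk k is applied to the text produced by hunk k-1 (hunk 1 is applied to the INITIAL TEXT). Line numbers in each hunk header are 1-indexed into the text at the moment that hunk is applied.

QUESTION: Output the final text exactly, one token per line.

Answer: qlfo
pci
pucf
exnr
icn
jea
usmg
xmy
yhlg
syjtd
vqa
nzdus

Derivation:
Hunk 1: at line 7 remove [gyf,dxuwu] add [jea,usmg] -> 13 lines: qlfo ayk wteof xgm atw csge dqvbh yfh jea usmg ncmoc vqa nzdus
Hunk 2: at line 5 remove [csge,dqvbh] add [pucf,xrl,qmyyf] -> 14 lines: qlfo ayk wteof xgm atw pucf xrl qmyyf yfh jea usmg ncmoc vqa nzdus
Hunk 3: at line 2 remove [wteof,xgm] add [djd] -> 13 lines: qlfo ayk djd atw pucf xrl qmyyf yfh jea usmg ncmoc vqa nzdus
Hunk 4: at line 1 remove [djd,atw] add [llcr,aspad] -> 13 lines: qlfo ayk llcr aspad pucf xrl qmyyf yfh jea usmg ncmoc vqa nzdus
Hunk 5: at line 1 remove [ayk,llcr,aspad] add [pci] -> 11 lines: qlfo pci pucf xrl qmyyf yfh jea usmg ncmoc vqa nzdus
Hunk 6: at line 2 remove [xrl,qmyyf,yfh] add [exnr,icn] -> 10 lines: qlfo pci pucf exnr icn jea usmg ncmoc vqa nzdus
Hunk 7: at line 7 remove [ncmoc] add [xmy,yhlg,syjtd] -> 12 lines: qlfo pci pucf exnr icn jea usmg xmy yhlg syjtd vqa nzdus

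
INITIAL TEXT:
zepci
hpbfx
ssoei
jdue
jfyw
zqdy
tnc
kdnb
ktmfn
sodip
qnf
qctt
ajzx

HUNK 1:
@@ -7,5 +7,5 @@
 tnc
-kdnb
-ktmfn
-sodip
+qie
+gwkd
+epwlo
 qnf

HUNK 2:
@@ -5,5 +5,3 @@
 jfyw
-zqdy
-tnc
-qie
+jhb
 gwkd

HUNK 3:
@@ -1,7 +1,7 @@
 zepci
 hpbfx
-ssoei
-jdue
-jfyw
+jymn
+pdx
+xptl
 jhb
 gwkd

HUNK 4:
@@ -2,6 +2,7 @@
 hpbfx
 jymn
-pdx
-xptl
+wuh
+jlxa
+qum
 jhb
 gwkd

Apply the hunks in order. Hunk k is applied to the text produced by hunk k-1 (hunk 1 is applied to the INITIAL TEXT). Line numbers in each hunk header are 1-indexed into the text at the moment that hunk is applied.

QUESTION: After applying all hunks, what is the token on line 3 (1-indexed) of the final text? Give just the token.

Hunk 1: at line 7 remove [kdnb,ktmfn,sodip] add [qie,gwkd,epwlo] -> 13 lines: zepci hpbfx ssoei jdue jfyw zqdy tnc qie gwkd epwlo qnf qctt ajzx
Hunk 2: at line 5 remove [zqdy,tnc,qie] add [jhb] -> 11 lines: zepci hpbfx ssoei jdue jfyw jhb gwkd epwlo qnf qctt ajzx
Hunk 3: at line 1 remove [ssoei,jdue,jfyw] add [jymn,pdx,xptl] -> 11 lines: zepci hpbfx jymn pdx xptl jhb gwkd epwlo qnf qctt ajzx
Hunk 4: at line 2 remove [pdx,xptl] add [wuh,jlxa,qum] -> 12 lines: zepci hpbfx jymn wuh jlxa qum jhb gwkd epwlo qnf qctt ajzx
Final line 3: jymn

Answer: jymn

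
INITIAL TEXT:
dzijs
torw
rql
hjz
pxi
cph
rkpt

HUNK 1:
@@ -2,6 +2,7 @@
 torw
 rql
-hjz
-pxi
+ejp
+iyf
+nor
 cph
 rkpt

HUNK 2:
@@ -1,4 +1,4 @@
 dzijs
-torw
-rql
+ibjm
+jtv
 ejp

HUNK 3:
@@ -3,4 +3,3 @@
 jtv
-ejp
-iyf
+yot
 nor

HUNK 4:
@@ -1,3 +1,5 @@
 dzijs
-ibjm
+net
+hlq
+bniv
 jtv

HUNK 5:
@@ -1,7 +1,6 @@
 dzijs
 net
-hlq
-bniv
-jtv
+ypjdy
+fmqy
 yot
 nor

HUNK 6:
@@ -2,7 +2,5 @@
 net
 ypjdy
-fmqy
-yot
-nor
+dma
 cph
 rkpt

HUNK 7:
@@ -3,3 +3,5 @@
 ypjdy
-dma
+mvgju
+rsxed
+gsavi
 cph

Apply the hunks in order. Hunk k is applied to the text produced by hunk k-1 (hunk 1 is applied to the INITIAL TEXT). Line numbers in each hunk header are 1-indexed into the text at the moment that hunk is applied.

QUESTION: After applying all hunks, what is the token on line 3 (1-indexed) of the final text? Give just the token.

Answer: ypjdy

Derivation:
Hunk 1: at line 2 remove [hjz,pxi] add [ejp,iyf,nor] -> 8 lines: dzijs torw rql ejp iyf nor cph rkpt
Hunk 2: at line 1 remove [torw,rql] add [ibjm,jtv] -> 8 lines: dzijs ibjm jtv ejp iyf nor cph rkpt
Hunk 3: at line 3 remove [ejp,iyf] add [yot] -> 7 lines: dzijs ibjm jtv yot nor cph rkpt
Hunk 4: at line 1 remove [ibjm] add [net,hlq,bniv] -> 9 lines: dzijs net hlq bniv jtv yot nor cph rkpt
Hunk 5: at line 1 remove [hlq,bniv,jtv] add [ypjdy,fmqy] -> 8 lines: dzijs net ypjdy fmqy yot nor cph rkpt
Hunk 6: at line 2 remove [fmqy,yot,nor] add [dma] -> 6 lines: dzijs net ypjdy dma cph rkpt
Hunk 7: at line 3 remove [dma] add [mvgju,rsxed,gsavi] -> 8 lines: dzijs net ypjdy mvgju rsxed gsavi cph rkpt
Final line 3: ypjdy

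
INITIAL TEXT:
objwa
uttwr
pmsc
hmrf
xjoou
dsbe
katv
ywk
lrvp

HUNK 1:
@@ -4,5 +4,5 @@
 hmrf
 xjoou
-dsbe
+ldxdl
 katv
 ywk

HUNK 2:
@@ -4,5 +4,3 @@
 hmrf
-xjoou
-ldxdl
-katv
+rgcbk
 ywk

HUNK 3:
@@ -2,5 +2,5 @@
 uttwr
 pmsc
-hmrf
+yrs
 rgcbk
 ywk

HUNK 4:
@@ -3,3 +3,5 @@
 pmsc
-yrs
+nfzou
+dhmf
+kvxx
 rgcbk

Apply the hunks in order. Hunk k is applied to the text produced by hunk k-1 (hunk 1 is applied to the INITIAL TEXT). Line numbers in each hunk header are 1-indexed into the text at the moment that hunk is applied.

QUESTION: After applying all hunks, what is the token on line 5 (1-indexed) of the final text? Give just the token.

Hunk 1: at line 4 remove [dsbe] add [ldxdl] -> 9 lines: objwa uttwr pmsc hmrf xjoou ldxdl katv ywk lrvp
Hunk 2: at line 4 remove [xjoou,ldxdl,katv] add [rgcbk] -> 7 lines: objwa uttwr pmsc hmrf rgcbk ywk lrvp
Hunk 3: at line 2 remove [hmrf] add [yrs] -> 7 lines: objwa uttwr pmsc yrs rgcbk ywk lrvp
Hunk 4: at line 3 remove [yrs] add [nfzou,dhmf,kvxx] -> 9 lines: objwa uttwr pmsc nfzou dhmf kvxx rgcbk ywk lrvp
Final line 5: dhmf

Answer: dhmf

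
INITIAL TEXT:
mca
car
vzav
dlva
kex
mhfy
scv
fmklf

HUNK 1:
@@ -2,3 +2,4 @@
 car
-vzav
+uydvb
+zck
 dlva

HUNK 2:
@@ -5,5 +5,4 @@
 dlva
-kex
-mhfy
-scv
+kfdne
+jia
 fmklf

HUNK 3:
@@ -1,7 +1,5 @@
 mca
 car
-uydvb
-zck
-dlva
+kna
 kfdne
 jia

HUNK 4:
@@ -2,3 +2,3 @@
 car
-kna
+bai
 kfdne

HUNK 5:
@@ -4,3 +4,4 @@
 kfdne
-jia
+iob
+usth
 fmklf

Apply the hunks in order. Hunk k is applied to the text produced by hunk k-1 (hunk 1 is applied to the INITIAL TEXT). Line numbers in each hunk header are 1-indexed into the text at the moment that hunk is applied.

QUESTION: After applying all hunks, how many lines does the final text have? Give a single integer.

Hunk 1: at line 2 remove [vzav] add [uydvb,zck] -> 9 lines: mca car uydvb zck dlva kex mhfy scv fmklf
Hunk 2: at line 5 remove [kex,mhfy,scv] add [kfdne,jia] -> 8 lines: mca car uydvb zck dlva kfdne jia fmklf
Hunk 3: at line 1 remove [uydvb,zck,dlva] add [kna] -> 6 lines: mca car kna kfdne jia fmklf
Hunk 4: at line 2 remove [kna] add [bai] -> 6 lines: mca car bai kfdne jia fmklf
Hunk 5: at line 4 remove [jia] add [iob,usth] -> 7 lines: mca car bai kfdne iob usth fmklf
Final line count: 7

Answer: 7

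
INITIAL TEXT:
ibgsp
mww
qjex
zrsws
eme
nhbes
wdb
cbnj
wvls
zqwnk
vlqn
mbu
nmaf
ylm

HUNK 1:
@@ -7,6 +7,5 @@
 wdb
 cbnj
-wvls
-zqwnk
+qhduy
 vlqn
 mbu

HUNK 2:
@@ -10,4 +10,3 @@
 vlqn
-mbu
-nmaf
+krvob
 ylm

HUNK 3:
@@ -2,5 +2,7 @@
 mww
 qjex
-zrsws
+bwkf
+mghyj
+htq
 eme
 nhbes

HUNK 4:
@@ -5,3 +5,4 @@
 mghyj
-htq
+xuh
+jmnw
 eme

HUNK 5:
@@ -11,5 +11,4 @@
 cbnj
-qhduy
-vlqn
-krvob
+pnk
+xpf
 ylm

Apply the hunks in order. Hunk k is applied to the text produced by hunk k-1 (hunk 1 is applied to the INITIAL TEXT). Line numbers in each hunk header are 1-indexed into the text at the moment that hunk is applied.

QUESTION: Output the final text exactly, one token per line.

Answer: ibgsp
mww
qjex
bwkf
mghyj
xuh
jmnw
eme
nhbes
wdb
cbnj
pnk
xpf
ylm

Derivation:
Hunk 1: at line 7 remove [wvls,zqwnk] add [qhduy] -> 13 lines: ibgsp mww qjex zrsws eme nhbes wdb cbnj qhduy vlqn mbu nmaf ylm
Hunk 2: at line 10 remove [mbu,nmaf] add [krvob] -> 12 lines: ibgsp mww qjex zrsws eme nhbes wdb cbnj qhduy vlqn krvob ylm
Hunk 3: at line 2 remove [zrsws] add [bwkf,mghyj,htq] -> 14 lines: ibgsp mww qjex bwkf mghyj htq eme nhbes wdb cbnj qhduy vlqn krvob ylm
Hunk 4: at line 5 remove [htq] add [xuh,jmnw] -> 15 lines: ibgsp mww qjex bwkf mghyj xuh jmnw eme nhbes wdb cbnj qhduy vlqn krvob ylm
Hunk 5: at line 11 remove [qhduy,vlqn,krvob] add [pnk,xpf] -> 14 lines: ibgsp mww qjex bwkf mghyj xuh jmnw eme nhbes wdb cbnj pnk xpf ylm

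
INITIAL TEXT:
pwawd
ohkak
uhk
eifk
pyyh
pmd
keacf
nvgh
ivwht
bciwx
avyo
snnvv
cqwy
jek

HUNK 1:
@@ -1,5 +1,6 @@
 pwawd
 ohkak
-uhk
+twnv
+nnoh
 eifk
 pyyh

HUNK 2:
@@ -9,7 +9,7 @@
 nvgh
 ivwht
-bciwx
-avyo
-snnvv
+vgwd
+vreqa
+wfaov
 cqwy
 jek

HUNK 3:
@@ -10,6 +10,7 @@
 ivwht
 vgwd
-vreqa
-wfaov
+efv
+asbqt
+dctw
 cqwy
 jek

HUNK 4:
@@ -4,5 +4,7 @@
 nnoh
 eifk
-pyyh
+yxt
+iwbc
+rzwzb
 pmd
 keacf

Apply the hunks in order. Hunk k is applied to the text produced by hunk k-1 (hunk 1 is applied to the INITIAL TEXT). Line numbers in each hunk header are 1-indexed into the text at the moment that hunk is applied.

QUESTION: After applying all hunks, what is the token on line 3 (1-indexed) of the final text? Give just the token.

Answer: twnv

Derivation:
Hunk 1: at line 1 remove [uhk] add [twnv,nnoh] -> 15 lines: pwawd ohkak twnv nnoh eifk pyyh pmd keacf nvgh ivwht bciwx avyo snnvv cqwy jek
Hunk 2: at line 9 remove [bciwx,avyo,snnvv] add [vgwd,vreqa,wfaov] -> 15 lines: pwawd ohkak twnv nnoh eifk pyyh pmd keacf nvgh ivwht vgwd vreqa wfaov cqwy jek
Hunk 3: at line 10 remove [vreqa,wfaov] add [efv,asbqt,dctw] -> 16 lines: pwawd ohkak twnv nnoh eifk pyyh pmd keacf nvgh ivwht vgwd efv asbqt dctw cqwy jek
Hunk 4: at line 4 remove [pyyh] add [yxt,iwbc,rzwzb] -> 18 lines: pwawd ohkak twnv nnoh eifk yxt iwbc rzwzb pmd keacf nvgh ivwht vgwd efv asbqt dctw cqwy jek
Final line 3: twnv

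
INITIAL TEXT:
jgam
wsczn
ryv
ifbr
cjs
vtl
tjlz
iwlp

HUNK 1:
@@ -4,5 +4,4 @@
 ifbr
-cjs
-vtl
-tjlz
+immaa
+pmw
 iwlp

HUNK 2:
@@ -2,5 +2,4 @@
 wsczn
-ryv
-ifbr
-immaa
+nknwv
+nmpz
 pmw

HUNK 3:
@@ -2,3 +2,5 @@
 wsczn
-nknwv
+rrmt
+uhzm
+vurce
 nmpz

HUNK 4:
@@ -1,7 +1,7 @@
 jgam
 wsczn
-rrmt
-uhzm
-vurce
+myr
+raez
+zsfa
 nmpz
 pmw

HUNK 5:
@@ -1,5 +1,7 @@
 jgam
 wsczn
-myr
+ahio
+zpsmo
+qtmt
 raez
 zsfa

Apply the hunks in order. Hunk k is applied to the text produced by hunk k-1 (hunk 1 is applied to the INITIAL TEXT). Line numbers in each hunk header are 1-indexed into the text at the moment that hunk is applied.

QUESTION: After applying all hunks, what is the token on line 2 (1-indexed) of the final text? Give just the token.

Hunk 1: at line 4 remove [cjs,vtl,tjlz] add [immaa,pmw] -> 7 lines: jgam wsczn ryv ifbr immaa pmw iwlp
Hunk 2: at line 2 remove [ryv,ifbr,immaa] add [nknwv,nmpz] -> 6 lines: jgam wsczn nknwv nmpz pmw iwlp
Hunk 3: at line 2 remove [nknwv] add [rrmt,uhzm,vurce] -> 8 lines: jgam wsczn rrmt uhzm vurce nmpz pmw iwlp
Hunk 4: at line 1 remove [rrmt,uhzm,vurce] add [myr,raez,zsfa] -> 8 lines: jgam wsczn myr raez zsfa nmpz pmw iwlp
Hunk 5: at line 1 remove [myr] add [ahio,zpsmo,qtmt] -> 10 lines: jgam wsczn ahio zpsmo qtmt raez zsfa nmpz pmw iwlp
Final line 2: wsczn

Answer: wsczn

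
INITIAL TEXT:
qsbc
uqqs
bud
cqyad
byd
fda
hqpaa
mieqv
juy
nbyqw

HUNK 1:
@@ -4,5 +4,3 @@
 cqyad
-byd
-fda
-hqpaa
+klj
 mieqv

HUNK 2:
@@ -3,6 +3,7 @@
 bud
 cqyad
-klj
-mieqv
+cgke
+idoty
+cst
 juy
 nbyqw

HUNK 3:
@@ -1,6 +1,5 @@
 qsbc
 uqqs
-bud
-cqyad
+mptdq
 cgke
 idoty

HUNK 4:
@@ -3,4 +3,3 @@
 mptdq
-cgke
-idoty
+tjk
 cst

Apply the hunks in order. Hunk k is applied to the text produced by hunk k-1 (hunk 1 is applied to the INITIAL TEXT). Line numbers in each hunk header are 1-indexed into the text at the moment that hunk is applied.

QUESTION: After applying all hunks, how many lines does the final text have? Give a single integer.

Hunk 1: at line 4 remove [byd,fda,hqpaa] add [klj] -> 8 lines: qsbc uqqs bud cqyad klj mieqv juy nbyqw
Hunk 2: at line 3 remove [klj,mieqv] add [cgke,idoty,cst] -> 9 lines: qsbc uqqs bud cqyad cgke idoty cst juy nbyqw
Hunk 3: at line 1 remove [bud,cqyad] add [mptdq] -> 8 lines: qsbc uqqs mptdq cgke idoty cst juy nbyqw
Hunk 4: at line 3 remove [cgke,idoty] add [tjk] -> 7 lines: qsbc uqqs mptdq tjk cst juy nbyqw
Final line count: 7

Answer: 7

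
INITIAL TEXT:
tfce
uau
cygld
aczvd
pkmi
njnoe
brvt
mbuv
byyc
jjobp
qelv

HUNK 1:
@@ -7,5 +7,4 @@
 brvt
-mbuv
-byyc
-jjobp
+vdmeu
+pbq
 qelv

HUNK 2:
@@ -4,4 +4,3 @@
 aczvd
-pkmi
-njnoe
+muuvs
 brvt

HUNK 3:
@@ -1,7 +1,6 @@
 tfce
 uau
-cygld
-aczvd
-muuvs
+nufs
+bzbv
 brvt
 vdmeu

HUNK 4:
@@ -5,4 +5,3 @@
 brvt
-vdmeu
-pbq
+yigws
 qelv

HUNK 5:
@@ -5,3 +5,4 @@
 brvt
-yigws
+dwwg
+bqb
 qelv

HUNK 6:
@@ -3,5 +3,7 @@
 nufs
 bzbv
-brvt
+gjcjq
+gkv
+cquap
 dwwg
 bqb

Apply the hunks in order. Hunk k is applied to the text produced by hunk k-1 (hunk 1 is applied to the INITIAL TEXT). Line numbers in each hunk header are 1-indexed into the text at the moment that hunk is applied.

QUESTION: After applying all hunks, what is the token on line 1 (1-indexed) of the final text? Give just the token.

Answer: tfce

Derivation:
Hunk 1: at line 7 remove [mbuv,byyc,jjobp] add [vdmeu,pbq] -> 10 lines: tfce uau cygld aczvd pkmi njnoe brvt vdmeu pbq qelv
Hunk 2: at line 4 remove [pkmi,njnoe] add [muuvs] -> 9 lines: tfce uau cygld aczvd muuvs brvt vdmeu pbq qelv
Hunk 3: at line 1 remove [cygld,aczvd,muuvs] add [nufs,bzbv] -> 8 lines: tfce uau nufs bzbv brvt vdmeu pbq qelv
Hunk 4: at line 5 remove [vdmeu,pbq] add [yigws] -> 7 lines: tfce uau nufs bzbv brvt yigws qelv
Hunk 5: at line 5 remove [yigws] add [dwwg,bqb] -> 8 lines: tfce uau nufs bzbv brvt dwwg bqb qelv
Hunk 6: at line 3 remove [brvt] add [gjcjq,gkv,cquap] -> 10 lines: tfce uau nufs bzbv gjcjq gkv cquap dwwg bqb qelv
Final line 1: tfce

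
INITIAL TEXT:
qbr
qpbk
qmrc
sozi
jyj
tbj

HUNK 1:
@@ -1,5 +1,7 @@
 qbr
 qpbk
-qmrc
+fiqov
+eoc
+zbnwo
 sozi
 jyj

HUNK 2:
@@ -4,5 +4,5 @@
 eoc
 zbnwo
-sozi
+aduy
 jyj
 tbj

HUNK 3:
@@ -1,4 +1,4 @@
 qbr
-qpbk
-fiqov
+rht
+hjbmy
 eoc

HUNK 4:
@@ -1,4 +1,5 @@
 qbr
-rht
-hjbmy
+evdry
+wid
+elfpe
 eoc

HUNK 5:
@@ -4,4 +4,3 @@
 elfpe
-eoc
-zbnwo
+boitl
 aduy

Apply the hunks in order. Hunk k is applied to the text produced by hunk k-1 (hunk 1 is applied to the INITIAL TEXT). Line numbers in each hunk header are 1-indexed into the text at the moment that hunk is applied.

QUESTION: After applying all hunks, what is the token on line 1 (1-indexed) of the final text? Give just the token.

Hunk 1: at line 1 remove [qmrc] add [fiqov,eoc,zbnwo] -> 8 lines: qbr qpbk fiqov eoc zbnwo sozi jyj tbj
Hunk 2: at line 4 remove [sozi] add [aduy] -> 8 lines: qbr qpbk fiqov eoc zbnwo aduy jyj tbj
Hunk 3: at line 1 remove [qpbk,fiqov] add [rht,hjbmy] -> 8 lines: qbr rht hjbmy eoc zbnwo aduy jyj tbj
Hunk 4: at line 1 remove [rht,hjbmy] add [evdry,wid,elfpe] -> 9 lines: qbr evdry wid elfpe eoc zbnwo aduy jyj tbj
Hunk 5: at line 4 remove [eoc,zbnwo] add [boitl] -> 8 lines: qbr evdry wid elfpe boitl aduy jyj tbj
Final line 1: qbr

Answer: qbr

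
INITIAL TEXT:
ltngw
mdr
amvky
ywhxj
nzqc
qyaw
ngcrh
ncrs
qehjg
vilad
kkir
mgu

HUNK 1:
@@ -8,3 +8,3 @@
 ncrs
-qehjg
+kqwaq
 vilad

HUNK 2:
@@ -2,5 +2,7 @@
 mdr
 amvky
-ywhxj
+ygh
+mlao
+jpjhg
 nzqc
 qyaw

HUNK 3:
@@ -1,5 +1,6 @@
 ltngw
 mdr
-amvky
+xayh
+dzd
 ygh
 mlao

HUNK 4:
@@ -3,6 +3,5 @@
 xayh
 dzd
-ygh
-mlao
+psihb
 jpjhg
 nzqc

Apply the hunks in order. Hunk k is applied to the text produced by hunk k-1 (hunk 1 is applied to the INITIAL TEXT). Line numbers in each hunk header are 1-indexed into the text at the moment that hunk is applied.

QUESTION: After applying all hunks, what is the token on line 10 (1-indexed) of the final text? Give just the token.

Answer: ncrs

Derivation:
Hunk 1: at line 8 remove [qehjg] add [kqwaq] -> 12 lines: ltngw mdr amvky ywhxj nzqc qyaw ngcrh ncrs kqwaq vilad kkir mgu
Hunk 2: at line 2 remove [ywhxj] add [ygh,mlao,jpjhg] -> 14 lines: ltngw mdr amvky ygh mlao jpjhg nzqc qyaw ngcrh ncrs kqwaq vilad kkir mgu
Hunk 3: at line 1 remove [amvky] add [xayh,dzd] -> 15 lines: ltngw mdr xayh dzd ygh mlao jpjhg nzqc qyaw ngcrh ncrs kqwaq vilad kkir mgu
Hunk 4: at line 3 remove [ygh,mlao] add [psihb] -> 14 lines: ltngw mdr xayh dzd psihb jpjhg nzqc qyaw ngcrh ncrs kqwaq vilad kkir mgu
Final line 10: ncrs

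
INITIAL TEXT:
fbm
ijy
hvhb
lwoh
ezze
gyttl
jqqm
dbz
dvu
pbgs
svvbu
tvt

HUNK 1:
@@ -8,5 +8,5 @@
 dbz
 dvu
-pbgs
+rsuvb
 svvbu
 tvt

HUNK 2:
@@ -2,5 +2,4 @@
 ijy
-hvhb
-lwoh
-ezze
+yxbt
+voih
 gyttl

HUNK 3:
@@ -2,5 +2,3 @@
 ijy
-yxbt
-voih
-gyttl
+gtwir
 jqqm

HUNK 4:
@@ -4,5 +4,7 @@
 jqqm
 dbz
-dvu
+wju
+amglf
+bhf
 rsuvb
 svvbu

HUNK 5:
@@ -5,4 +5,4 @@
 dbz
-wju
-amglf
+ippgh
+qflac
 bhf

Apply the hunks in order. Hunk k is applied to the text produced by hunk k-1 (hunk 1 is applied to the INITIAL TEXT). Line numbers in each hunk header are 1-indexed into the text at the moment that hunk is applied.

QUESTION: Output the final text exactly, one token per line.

Answer: fbm
ijy
gtwir
jqqm
dbz
ippgh
qflac
bhf
rsuvb
svvbu
tvt

Derivation:
Hunk 1: at line 8 remove [pbgs] add [rsuvb] -> 12 lines: fbm ijy hvhb lwoh ezze gyttl jqqm dbz dvu rsuvb svvbu tvt
Hunk 2: at line 2 remove [hvhb,lwoh,ezze] add [yxbt,voih] -> 11 lines: fbm ijy yxbt voih gyttl jqqm dbz dvu rsuvb svvbu tvt
Hunk 3: at line 2 remove [yxbt,voih,gyttl] add [gtwir] -> 9 lines: fbm ijy gtwir jqqm dbz dvu rsuvb svvbu tvt
Hunk 4: at line 4 remove [dvu] add [wju,amglf,bhf] -> 11 lines: fbm ijy gtwir jqqm dbz wju amglf bhf rsuvb svvbu tvt
Hunk 5: at line 5 remove [wju,amglf] add [ippgh,qflac] -> 11 lines: fbm ijy gtwir jqqm dbz ippgh qflac bhf rsuvb svvbu tvt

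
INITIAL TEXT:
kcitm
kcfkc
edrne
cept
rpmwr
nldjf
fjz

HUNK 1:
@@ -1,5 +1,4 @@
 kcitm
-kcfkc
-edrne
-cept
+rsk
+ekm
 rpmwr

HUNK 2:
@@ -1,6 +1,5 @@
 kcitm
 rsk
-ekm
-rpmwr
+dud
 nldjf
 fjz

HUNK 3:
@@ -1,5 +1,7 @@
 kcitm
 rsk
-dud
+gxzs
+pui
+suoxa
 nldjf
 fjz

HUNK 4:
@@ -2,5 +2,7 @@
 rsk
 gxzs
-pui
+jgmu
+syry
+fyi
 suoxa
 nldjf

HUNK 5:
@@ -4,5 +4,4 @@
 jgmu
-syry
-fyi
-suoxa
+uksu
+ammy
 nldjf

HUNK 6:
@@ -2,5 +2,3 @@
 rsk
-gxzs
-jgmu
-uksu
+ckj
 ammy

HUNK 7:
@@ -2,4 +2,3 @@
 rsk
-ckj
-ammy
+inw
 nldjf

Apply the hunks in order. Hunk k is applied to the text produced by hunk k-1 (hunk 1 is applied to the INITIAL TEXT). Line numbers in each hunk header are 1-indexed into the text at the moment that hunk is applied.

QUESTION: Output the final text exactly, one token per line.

Answer: kcitm
rsk
inw
nldjf
fjz

Derivation:
Hunk 1: at line 1 remove [kcfkc,edrne,cept] add [rsk,ekm] -> 6 lines: kcitm rsk ekm rpmwr nldjf fjz
Hunk 2: at line 1 remove [ekm,rpmwr] add [dud] -> 5 lines: kcitm rsk dud nldjf fjz
Hunk 3: at line 1 remove [dud] add [gxzs,pui,suoxa] -> 7 lines: kcitm rsk gxzs pui suoxa nldjf fjz
Hunk 4: at line 2 remove [pui] add [jgmu,syry,fyi] -> 9 lines: kcitm rsk gxzs jgmu syry fyi suoxa nldjf fjz
Hunk 5: at line 4 remove [syry,fyi,suoxa] add [uksu,ammy] -> 8 lines: kcitm rsk gxzs jgmu uksu ammy nldjf fjz
Hunk 6: at line 2 remove [gxzs,jgmu,uksu] add [ckj] -> 6 lines: kcitm rsk ckj ammy nldjf fjz
Hunk 7: at line 2 remove [ckj,ammy] add [inw] -> 5 lines: kcitm rsk inw nldjf fjz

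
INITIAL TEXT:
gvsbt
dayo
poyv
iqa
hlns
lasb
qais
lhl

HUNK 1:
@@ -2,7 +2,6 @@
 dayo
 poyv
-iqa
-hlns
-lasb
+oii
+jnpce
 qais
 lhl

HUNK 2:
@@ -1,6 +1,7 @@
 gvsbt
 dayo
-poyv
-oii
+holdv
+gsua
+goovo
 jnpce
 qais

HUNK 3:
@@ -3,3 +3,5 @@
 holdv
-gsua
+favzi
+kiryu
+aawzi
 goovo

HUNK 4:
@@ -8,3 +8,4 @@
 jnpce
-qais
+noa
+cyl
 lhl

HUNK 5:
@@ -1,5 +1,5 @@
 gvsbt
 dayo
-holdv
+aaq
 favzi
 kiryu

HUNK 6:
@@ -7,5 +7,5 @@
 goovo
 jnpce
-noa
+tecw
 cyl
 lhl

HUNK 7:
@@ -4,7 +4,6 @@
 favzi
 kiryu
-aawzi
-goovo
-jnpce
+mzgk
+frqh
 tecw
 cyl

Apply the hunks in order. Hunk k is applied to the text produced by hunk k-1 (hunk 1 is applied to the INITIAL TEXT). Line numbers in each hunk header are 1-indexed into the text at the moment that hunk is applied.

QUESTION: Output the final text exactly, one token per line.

Answer: gvsbt
dayo
aaq
favzi
kiryu
mzgk
frqh
tecw
cyl
lhl

Derivation:
Hunk 1: at line 2 remove [iqa,hlns,lasb] add [oii,jnpce] -> 7 lines: gvsbt dayo poyv oii jnpce qais lhl
Hunk 2: at line 1 remove [poyv,oii] add [holdv,gsua,goovo] -> 8 lines: gvsbt dayo holdv gsua goovo jnpce qais lhl
Hunk 3: at line 3 remove [gsua] add [favzi,kiryu,aawzi] -> 10 lines: gvsbt dayo holdv favzi kiryu aawzi goovo jnpce qais lhl
Hunk 4: at line 8 remove [qais] add [noa,cyl] -> 11 lines: gvsbt dayo holdv favzi kiryu aawzi goovo jnpce noa cyl lhl
Hunk 5: at line 1 remove [holdv] add [aaq] -> 11 lines: gvsbt dayo aaq favzi kiryu aawzi goovo jnpce noa cyl lhl
Hunk 6: at line 7 remove [noa] add [tecw] -> 11 lines: gvsbt dayo aaq favzi kiryu aawzi goovo jnpce tecw cyl lhl
Hunk 7: at line 4 remove [aawzi,goovo,jnpce] add [mzgk,frqh] -> 10 lines: gvsbt dayo aaq favzi kiryu mzgk frqh tecw cyl lhl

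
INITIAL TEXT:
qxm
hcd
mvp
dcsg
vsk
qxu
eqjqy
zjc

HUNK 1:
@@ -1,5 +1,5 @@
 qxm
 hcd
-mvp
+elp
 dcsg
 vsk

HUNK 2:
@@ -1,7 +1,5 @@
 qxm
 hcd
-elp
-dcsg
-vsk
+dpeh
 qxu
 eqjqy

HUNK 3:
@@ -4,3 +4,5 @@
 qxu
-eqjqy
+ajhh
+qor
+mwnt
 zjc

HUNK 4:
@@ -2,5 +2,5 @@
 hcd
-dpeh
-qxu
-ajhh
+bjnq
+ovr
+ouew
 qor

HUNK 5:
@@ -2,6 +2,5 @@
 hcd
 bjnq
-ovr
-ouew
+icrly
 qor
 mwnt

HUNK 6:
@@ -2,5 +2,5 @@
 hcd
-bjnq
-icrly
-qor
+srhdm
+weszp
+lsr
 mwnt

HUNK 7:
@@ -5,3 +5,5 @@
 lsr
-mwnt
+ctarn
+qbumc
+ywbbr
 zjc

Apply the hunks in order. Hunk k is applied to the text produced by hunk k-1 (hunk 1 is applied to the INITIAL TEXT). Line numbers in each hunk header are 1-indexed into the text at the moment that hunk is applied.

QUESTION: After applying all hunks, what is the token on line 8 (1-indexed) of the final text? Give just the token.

Answer: ywbbr

Derivation:
Hunk 1: at line 1 remove [mvp] add [elp] -> 8 lines: qxm hcd elp dcsg vsk qxu eqjqy zjc
Hunk 2: at line 1 remove [elp,dcsg,vsk] add [dpeh] -> 6 lines: qxm hcd dpeh qxu eqjqy zjc
Hunk 3: at line 4 remove [eqjqy] add [ajhh,qor,mwnt] -> 8 lines: qxm hcd dpeh qxu ajhh qor mwnt zjc
Hunk 4: at line 2 remove [dpeh,qxu,ajhh] add [bjnq,ovr,ouew] -> 8 lines: qxm hcd bjnq ovr ouew qor mwnt zjc
Hunk 5: at line 2 remove [ovr,ouew] add [icrly] -> 7 lines: qxm hcd bjnq icrly qor mwnt zjc
Hunk 6: at line 2 remove [bjnq,icrly,qor] add [srhdm,weszp,lsr] -> 7 lines: qxm hcd srhdm weszp lsr mwnt zjc
Hunk 7: at line 5 remove [mwnt] add [ctarn,qbumc,ywbbr] -> 9 lines: qxm hcd srhdm weszp lsr ctarn qbumc ywbbr zjc
Final line 8: ywbbr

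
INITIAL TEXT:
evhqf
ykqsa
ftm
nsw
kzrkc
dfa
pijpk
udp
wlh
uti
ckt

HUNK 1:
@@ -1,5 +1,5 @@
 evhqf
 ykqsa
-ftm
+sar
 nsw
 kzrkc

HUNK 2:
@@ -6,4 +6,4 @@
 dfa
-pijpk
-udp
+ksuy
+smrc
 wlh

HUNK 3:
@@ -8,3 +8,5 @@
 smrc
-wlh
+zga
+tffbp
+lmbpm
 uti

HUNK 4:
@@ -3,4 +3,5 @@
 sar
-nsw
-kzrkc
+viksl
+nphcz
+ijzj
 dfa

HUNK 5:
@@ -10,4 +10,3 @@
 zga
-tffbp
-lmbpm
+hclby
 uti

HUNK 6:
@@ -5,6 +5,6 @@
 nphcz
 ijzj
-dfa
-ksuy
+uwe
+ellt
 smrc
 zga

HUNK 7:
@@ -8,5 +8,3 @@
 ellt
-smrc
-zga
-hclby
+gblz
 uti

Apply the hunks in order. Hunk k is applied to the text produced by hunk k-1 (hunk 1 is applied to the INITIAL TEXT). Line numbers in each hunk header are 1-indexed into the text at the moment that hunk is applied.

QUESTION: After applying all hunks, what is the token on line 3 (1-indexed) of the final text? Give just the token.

Hunk 1: at line 1 remove [ftm] add [sar] -> 11 lines: evhqf ykqsa sar nsw kzrkc dfa pijpk udp wlh uti ckt
Hunk 2: at line 6 remove [pijpk,udp] add [ksuy,smrc] -> 11 lines: evhqf ykqsa sar nsw kzrkc dfa ksuy smrc wlh uti ckt
Hunk 3: at line 8 remove [wlh] add [zga,tffbp,lmbpm] -> 13 lines: evhqf ykqsa sar nsw kzrkc dfa ksuy smrc zga tffbp lmbpm uti ckt
Hunk 4: at line 3 remove [nsw,kzrkc] add [viksl,nphcz,ijzj] -> 14 lines: evhqf ykqsa sar viksl nphcz ijzj dfa ksuy smrc zga tffbp lmbpm uti ckt
Hunk 5: at line 10 remove [tffbp,lmbpm] add [hclby] -> 13 lines: evhqf ykqsa sar viksl nphcz ijzj dfa ksuy smrc zga hclby uti ckt
Hunk 6: at line 5 remove [dfa,ksuy] add [uwe,ellt] -> 13 lines: evhqf ykqsa sar viksl nphcz ijzj uwe ellt smrc zga hclby uti ckt
Hunk 7: at line 8 remove [smrc,zga,hclby] add [gblz] -> 11 lines: evhqf ykqsa sar viksl nphcz ijzj uwe ellt gblz uti ckt
Final line 3: sar

Answer: sar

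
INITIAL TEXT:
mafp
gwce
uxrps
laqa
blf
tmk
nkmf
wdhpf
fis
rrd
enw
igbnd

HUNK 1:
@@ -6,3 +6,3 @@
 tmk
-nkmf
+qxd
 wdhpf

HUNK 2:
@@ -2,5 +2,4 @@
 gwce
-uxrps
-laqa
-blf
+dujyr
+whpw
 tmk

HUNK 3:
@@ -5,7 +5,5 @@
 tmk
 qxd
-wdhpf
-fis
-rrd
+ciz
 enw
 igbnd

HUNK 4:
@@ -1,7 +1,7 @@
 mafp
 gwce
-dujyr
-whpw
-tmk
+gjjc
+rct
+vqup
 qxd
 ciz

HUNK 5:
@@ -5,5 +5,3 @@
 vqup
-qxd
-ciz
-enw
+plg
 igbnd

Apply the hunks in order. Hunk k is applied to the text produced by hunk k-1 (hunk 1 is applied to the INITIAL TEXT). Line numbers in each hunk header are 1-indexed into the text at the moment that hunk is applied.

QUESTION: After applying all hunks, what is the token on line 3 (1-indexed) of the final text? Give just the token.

Hunk 1: at line 6 remove [nkmf] add [qxd] -> 12 lines: mafp gwce uxrps laqa blf tmk qxd wdhpf fis rrd enw igbnd
Hunk 2: at line 2 remove [uxrps,laqa,blf] add [dujyr,whpw] -> 11 lines: mafp gwce dujyr whpw tmk qxd wdhpf fis rrd enw igbnd
Hunk 3: at line 5 remove [wdhpf,fis,rrd] add [ciz] -> 9 lines: mafp gwce dujyr whpw tmk qxd ciz enw igbnd
Hunk 4: at line 1 remove [dujyr,whpw,tmk] add [gjjc,rct,vqup] -> 9 lines: mafp gwce gjjc rct vqup qxd ciz enw igbnd
Hunk 5: at line 5 remove [qxd,ciz,enw] add [plg] -> 7 lines: mafp gwce gjjc rct vqup plg igbnd
Final line 3: gjjc

Answer: gjjc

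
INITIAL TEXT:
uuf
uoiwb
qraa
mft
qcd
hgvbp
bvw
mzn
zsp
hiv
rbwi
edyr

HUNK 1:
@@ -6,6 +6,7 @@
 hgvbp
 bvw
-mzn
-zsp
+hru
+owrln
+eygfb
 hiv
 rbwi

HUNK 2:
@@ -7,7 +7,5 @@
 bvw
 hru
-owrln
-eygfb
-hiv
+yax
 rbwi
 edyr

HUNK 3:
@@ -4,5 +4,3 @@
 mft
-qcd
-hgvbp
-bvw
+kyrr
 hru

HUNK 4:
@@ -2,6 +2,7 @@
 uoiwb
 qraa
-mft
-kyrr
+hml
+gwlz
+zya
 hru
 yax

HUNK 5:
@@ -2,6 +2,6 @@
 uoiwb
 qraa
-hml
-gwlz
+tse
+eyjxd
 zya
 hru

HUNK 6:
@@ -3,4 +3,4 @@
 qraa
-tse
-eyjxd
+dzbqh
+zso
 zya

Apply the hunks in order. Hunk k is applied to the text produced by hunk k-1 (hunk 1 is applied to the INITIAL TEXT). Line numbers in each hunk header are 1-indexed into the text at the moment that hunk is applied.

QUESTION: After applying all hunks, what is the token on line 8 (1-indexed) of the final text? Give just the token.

Answer: yax

Derivation:
Hunk 1: at line 6 remove [mzn,zsp] add [hru,owrln,eygfb] -> 13 lines: uuf uoiwb qraa mft qcd hgvbp bvw hru owrln eygfb hiv rbwi edyr
Hunk 2: at line 7 remove [owrln,eygfb,hiv] add [yax] -> 11 lines: uuf uoiwb qraa mft qcd hgvbp bvw hru yax rbwi edyr
Hunk 3: at line 4 remove [qcd,hgvbp,bvw] add [kyrr] -> 9 lines: uuf uoiwb qraa mft kyrr hru yax rbwi edyr
Hunk 4: at line 2 remove [mft,kyrr] add [hml,gwlz,zya] -> 10 lines: uuf uoiwb qraa hml gwlz zya hru yax rbwi edyr
Hunk 5: at line 2 remove [hml,gwlz] add [tse,eyjxd] -> 10 lines: uuf uoiwb qraa tse eyjxd zya hru yax rbwi edyr
Hunk 6: at line 3 remove [tse,eyjxd] add [dzbqh,zso] -> 10 lines: uuf uoiwb qraa dzbqh zso zya hru yax rbwi edyr
Final line 8: yax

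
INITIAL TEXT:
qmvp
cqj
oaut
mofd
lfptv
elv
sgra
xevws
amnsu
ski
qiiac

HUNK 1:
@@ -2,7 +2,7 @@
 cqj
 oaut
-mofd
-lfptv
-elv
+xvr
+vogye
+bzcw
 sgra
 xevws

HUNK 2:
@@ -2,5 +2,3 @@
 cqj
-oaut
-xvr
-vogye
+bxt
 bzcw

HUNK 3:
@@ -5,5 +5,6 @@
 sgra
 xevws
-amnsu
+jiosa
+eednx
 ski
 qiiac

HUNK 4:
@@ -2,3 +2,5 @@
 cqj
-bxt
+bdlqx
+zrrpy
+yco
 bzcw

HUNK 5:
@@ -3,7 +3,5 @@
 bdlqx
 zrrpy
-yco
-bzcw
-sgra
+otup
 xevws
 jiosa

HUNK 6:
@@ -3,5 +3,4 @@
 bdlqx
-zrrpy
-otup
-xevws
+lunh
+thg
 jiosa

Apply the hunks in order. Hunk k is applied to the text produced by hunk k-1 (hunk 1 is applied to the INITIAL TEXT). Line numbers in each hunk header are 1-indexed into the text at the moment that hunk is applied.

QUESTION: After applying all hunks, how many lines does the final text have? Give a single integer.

Answer: 9

Derivation:
Hunk 1: at line 2 remove [mofd,lfptv,elv] add [xvr,vogye,bzcw] -> 11 lines: qmvp cqj oaut xvr vogye bzcw sgra xevws amnsu ski qiiac
Hunk 2: at line 2 remove [oaut,xvr,vogye] add [bxt] -> 9 lines: qmvp cqj bxt bzcw sgra xevws amnsu ski qiiac
Hunk 3: at line 5 remove [amnsu] add [jiosa,eednx] -> 10 lines: qmvp cqj bxt bzcw sgra xevws jiosa eednx ski qiiac
Hunk 4: at line 2 remove [bxt] add [bdlqx,zrrpy,yco] -> 12 lines: qmvp cqj bdlqx zrrpy yco bzcw sgra xevws jiosa eednx ski qiiac
Hunk 5: at line 3 remove [yco,bzcw,sgra] add [otup] -> 10 lines: qmvp cqj bdlqx zrrpy otup xevws jiosa eednx ski qiiac
Hunk 6: at line 3 remove [zrrpy,otup,xevws] add [lunh,thg] -> 9 lines: qmvp cqj bdlqx lunh thg jiosa eednx ski qiiac
Final line count: 9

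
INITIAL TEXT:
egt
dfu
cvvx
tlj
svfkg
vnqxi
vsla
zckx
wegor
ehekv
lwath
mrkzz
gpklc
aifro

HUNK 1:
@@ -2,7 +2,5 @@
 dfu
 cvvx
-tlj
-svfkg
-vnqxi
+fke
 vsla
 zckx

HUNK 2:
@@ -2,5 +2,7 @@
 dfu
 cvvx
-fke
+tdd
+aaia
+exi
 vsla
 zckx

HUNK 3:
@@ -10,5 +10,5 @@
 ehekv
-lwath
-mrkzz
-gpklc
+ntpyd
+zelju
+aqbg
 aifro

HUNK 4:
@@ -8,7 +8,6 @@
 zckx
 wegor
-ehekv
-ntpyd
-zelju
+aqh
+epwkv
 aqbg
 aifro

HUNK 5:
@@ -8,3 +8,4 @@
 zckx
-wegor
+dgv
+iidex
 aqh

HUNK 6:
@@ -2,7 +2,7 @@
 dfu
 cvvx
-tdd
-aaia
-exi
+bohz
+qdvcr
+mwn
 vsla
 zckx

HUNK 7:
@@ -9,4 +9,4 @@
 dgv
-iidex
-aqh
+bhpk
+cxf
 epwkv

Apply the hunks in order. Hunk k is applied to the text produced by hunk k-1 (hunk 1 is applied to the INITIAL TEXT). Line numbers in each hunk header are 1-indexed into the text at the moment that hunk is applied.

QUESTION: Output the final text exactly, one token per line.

Hunk 1: at line 2 remove [tlj,svfkg,vnqxi] add [fke] -> 12 lines: egt dfu cvvx fke vsla zckx wegor ehekv lwath mrkzz gpklc aifro
Hunk 2: at line 2 remove [fke] add [tdd,aaia,exi] -> 14 lines: egt dfu cvvx tdd aaia exi vsla zckx wegor ehekv lwath mrkzz gpklc aifro
Hunk 3: at line 10 remove [lwath,mrkzz,gpklc] add [ntpyd,zelju,aqbg] -> 14 lines: egt dfu cvvx tdd aaia exi vsla zckx wegor ehekv ntpyd zelju aqbg aifro
Hunk 4: at line 8 remove [ehekv,ntpyd,zelju] add [aqh,epwkv] -> 13 lines: egt dfu cvvx tdd aaia exi vsla zckx wegor aqh epwkv aqbg aifro
Hunk 5: at line 8 remove [wegor] add [dgv,iidex] -> 14 lines: egt dfu cvvx tdd aaia exi vsla zckx dgv iidex aqh epwkv aqbg aifro
Hunk 6: at line 2 remove [tdd,aaia,exi] add [bohz,qdvcr,mwn] -> 14 lines: egt dfu cvvx bohz qdvcr mwn vsla zckx dgv iidex aqh epwkv aqbg aifro
Hunk 7: at line 9 remove [iidex,aqh] add [bhpk,cxf] -> 14 lines: egt dfu cvvx bohz qdvcr mwn vsla zckx dgv bhpk cxf epwkv aqbg aifro

Answer: egt
dfu
cvvx
bohz
qdvcr
mwn
vsla
zckx
dgv
bhpk
cxf
epwkv
aqbg
aifro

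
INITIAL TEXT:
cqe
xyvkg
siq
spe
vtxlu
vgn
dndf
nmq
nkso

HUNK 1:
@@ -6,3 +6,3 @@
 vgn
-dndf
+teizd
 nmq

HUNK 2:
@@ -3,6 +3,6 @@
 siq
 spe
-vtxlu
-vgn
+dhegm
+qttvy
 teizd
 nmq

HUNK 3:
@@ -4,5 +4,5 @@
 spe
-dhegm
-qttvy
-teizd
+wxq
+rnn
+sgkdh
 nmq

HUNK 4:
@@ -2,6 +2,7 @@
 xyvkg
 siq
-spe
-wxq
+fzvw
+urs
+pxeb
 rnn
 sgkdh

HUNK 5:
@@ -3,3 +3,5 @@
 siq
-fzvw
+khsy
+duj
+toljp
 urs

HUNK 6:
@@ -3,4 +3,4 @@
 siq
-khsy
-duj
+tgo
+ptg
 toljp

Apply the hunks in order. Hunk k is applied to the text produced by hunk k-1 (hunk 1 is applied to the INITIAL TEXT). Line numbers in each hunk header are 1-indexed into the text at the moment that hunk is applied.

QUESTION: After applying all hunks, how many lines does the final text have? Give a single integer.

Answer: 12

Derivation:
Hunk 1: at line 6 remove [dndf] add [teizd] -> 9 lines: cqe xyvkg siq spe vtxlu vgn teizd nmq nkso
Hunk 2: at line 3 remove [vtxlu,vgn] add [dhegm,qttvy] -> 9 lines: cqe xyvkg siq spe dhegm qttvy teizd nmq nkso
Hunk 3: at line 4 remove [dhegm,qttvy,teizd] add [wxq,rnn,sgkdh] -> 9 lines: cqe xyvkg siq spe wxq rnn sgkdh nmq nkso
Hunk 4: at line 2 remove [spe,wxq] add [fzvw,urs,pxeb] -> 10 lines: cqe xyvkg siq fzvw urs pxeb rnn sgkdh nmq nkso
Hunk 5: at line 3 remove [fzvw] add [khsy,duj,toljp] -> 12 lines: cqe xyvkg siq khsy duj toljp urs pxeb rnn sgkdh nmq nkso
Hunk 6: at line 3 remove [khsy,duj] add [tgo,ptg] -> 12 lines: cqe xyvkg siq tgo ptg toljp urs pxeb rnn sgkdh nmq nkso
Final line count: 12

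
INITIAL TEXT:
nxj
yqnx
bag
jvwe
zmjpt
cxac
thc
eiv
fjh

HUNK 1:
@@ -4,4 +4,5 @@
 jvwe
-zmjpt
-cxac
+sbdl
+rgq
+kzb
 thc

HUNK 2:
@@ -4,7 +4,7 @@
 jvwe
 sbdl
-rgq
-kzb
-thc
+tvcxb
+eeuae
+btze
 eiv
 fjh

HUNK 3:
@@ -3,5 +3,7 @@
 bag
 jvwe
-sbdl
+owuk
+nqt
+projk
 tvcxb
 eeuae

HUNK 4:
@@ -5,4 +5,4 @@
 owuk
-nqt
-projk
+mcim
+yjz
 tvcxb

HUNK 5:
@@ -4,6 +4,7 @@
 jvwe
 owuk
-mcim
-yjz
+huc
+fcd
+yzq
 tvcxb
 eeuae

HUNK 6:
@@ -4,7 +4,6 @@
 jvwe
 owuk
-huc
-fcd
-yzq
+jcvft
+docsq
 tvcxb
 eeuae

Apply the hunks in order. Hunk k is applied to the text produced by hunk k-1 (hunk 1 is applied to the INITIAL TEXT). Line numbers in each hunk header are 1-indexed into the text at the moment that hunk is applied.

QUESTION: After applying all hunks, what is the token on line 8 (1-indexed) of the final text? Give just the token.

Answer: tvcxb

Derivation:
Hunk 1: at line 4 remove [zmjpt,cxac] add [sbdl,rgq,kzb] -> 10 lines: nxj yqnx bag jvwe sbdl rgq kzb thc eiv fjh
Hunk 2: at line 4 remove [rgq,kzb,thc] add [tvcxb,eeuae,btze] -> 10 lines: nxj yqnx bag jvwe sbdl tvcxb eeuae btze eiv fjh
Hunk 3: at line 3 remove [sbdl] add [owuk,nqt,projk] -> 12 lines: nxj yqnx bag jvwe owuk nqt projk tvcxb eeuae btze eiv fjh
Hunk 4: at line 5 remove [nqt,projk] add [mcim,yjz] -> 12 lines: nxj yqnx bag jvwe owuk mcim yjz tvcxb eeuae btze eiv fjh
Hunk 5: at line 4 remove [mcim,yjz] add [huc,fcd,yzq] -> 13 lines: nxj yqnx bag jvwe owuk huc fcd yzq tvcxb eeuae btze eiv fjh
Hunk 6: at line 4 remove [huc,fcd,yzq] add [jcvft,docsq] -> 12 lines: nxj yqnx bag jvwe owuk jcvft docsq tvcxb eeuae btze eiv fjh
Final line 8: tvcxb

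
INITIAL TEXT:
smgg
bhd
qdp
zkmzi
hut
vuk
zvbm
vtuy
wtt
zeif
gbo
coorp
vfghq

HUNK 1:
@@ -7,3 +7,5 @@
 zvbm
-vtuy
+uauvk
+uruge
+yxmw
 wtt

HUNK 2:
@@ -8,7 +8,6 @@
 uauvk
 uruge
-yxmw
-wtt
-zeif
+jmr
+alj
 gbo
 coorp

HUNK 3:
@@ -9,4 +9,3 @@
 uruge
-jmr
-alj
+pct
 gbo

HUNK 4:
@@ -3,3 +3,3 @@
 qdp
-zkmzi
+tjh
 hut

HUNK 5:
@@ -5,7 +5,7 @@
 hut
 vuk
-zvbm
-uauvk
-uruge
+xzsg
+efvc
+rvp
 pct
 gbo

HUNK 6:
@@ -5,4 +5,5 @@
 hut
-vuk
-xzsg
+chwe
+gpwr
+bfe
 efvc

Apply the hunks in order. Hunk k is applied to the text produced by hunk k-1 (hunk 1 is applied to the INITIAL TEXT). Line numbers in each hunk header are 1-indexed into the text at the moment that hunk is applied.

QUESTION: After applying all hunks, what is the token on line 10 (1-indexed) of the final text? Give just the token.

Answer: rvp

Derivation:
Hunk 1: at line 7 remove [vtuy] add [uauvk,uruge,yxmw] -> 15 lines: smgg bhd qdp zkmzi hut vuk zvbm uauvk uruge yxmw wtt zeif gbo coorp vfghq
Hunk 2: at line 8 remove [yxmw,wtt,zeif] add [jmr,alj] -> 14 lines: smgg bhd qdp zkmzi hut vuk zvbm uauvk uruge jmr alj gbo coorp vfghq
Hunk 3: at line 9 remove [jmr,alj] add [pct] -> 13 lines: smgg bhd qdp zkmzi hut vuk zvbm uauvk uruge pct gbo coorp vfghq
Hunk 4: at line 3 remove [zkmzi] add [tjh] -> 13 lines: smgg bhd qdp tjh hut vuk zvbm uauvk uruge pct gbo coorp vfghq
Hunk 5: at line 5 remove [zvbm,uauvk,uruge] add [xzsg,efvc,rvp] -> 13 lines: smgg bhd qdp tjh hut vuk xzsg efvc rvp pct gbo coorp vfghq
Hunk 6: at line 5 remove [vuk,xzsg] add [chwe,gpwr,bfe] -> 14 lines: smgg bhd qdp tjh hut chwe gpwr bfe efvc rvp pct gbo coorp vfghq
Final line 10: rvp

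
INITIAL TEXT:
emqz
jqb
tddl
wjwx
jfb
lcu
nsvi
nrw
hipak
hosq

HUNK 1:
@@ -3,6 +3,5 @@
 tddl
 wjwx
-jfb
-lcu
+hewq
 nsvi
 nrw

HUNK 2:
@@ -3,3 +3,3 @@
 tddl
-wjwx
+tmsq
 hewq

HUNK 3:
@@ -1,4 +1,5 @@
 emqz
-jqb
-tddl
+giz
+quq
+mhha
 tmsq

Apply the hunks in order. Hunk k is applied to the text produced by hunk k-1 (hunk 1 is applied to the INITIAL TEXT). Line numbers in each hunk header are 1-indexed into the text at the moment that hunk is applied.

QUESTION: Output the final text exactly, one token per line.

Answer: emqz
giz
quq
mhha
tmsq
hewq
nsvi
nrw
hipak
hosq

Derivation:
Hunk 1: at line 3 remove [jfb,lcu] add [hewq] -> 9 lines: emqz jqb tddl wjwx hewq nsvi nrw hipak hosq
Hunk 2: at line 3 remove [wjwx] add [tmsq] -> 9 lines: emqz jqb tddl tmsq hewq nsvi nrw hipak hosq
Hunk 3: at line 1 remove [jqb,tddl] add [giz,quq,mhha] -> 10 lines: emqz giz quq mhha tmsq hewq nsvi nrw hipak hosq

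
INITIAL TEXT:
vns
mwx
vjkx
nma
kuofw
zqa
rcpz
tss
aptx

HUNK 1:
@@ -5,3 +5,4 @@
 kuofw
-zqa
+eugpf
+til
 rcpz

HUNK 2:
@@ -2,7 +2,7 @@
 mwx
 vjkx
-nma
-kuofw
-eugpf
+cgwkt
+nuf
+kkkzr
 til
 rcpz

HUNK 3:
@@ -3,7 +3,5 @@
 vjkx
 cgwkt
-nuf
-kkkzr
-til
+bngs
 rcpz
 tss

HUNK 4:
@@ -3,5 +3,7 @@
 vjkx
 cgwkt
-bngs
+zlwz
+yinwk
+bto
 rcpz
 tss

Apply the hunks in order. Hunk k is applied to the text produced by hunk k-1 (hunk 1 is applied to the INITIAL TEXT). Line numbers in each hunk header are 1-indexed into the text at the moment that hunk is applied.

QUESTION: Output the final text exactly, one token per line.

Answer: vns
mwx
vjkx
cgwkt
zlwz
yinwk
bto
rcpz
tss
aptx

Derivation:
Hunk 1: at line 5 remove [zqa] add [eugpf,til] -> 10 lines: vns mwx vjkx nma kuofw eugpf til rcpz tss aptx
Hunk 2: at line 2 remove [nma,kuofw,eugpf] add [cgwkt,nuf,kkkzr] -> 10 lines: vns mwx vjkx cgwkt nuf kkkzr til rcpz tss aptx
Hunk 3: at line 3 remove [nuf,kkkzr,til] add [bngs] -> 8 lines: vns mwx vjkx cgwkt bngs rcpz tss aptx
Hunk 4: at line 3 remove [bngs] add [zlwz,yinwk,bto] -> 10 lines: vns mwx vjkx cgwkt zlwz yinwk bto rcpz tss aptx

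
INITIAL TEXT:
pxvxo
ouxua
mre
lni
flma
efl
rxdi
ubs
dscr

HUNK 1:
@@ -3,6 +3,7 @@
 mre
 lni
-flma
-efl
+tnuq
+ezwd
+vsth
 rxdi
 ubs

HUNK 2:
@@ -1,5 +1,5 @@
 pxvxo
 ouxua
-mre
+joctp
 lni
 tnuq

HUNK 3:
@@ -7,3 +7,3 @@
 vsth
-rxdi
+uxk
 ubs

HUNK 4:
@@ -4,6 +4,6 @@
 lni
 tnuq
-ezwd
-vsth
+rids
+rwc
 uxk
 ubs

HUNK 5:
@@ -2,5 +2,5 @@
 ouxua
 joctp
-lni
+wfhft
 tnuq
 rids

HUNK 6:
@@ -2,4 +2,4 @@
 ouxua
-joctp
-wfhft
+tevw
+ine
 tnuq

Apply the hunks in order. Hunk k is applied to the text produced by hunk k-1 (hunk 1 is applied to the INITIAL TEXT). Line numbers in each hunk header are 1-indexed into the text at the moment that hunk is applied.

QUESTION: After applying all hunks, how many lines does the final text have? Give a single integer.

Hunk 1: at line 3 remove [flma,efl] add [tnuq,ezwd,vsth] -> 10 lines: pxvxo ouxua mre lni tnuq ezwd vsth rxdi ubs dscr
Hunk 2: at line 1 remove [mre] add [joctp] -> 10 lines: pxvxo ouxua joctp lni tnuq ezwd vsth rxdi ubs dscr
Hunk 3: at line 7 remove [rxdi] add [uxk] -> 10 lines: pxvxo ouxua joctp lni tnuq ezwd vsth uxk ubs dscr
Hunk 4: at line 4 remove [ezwd,vsth] add [rids,rwc] -> 10 lines: pxvxo ouxua joctp lni tnuq rids rwc uxk ubs dscr
Hunk 5: at line 2 remove [lni] add [wfhft] -> 10 lines: pxvxo ouxua joctp wfhft tnuq rids rwc uxk ubs dscr
Hunk 6: at line 2 remove [joctp,wfhft] add [tevw,ine] -> 10 lines: pxvxo ouxua tevw ine tnuq rids rwc uxk ubs dscr
Final line count: 10

Answer: 10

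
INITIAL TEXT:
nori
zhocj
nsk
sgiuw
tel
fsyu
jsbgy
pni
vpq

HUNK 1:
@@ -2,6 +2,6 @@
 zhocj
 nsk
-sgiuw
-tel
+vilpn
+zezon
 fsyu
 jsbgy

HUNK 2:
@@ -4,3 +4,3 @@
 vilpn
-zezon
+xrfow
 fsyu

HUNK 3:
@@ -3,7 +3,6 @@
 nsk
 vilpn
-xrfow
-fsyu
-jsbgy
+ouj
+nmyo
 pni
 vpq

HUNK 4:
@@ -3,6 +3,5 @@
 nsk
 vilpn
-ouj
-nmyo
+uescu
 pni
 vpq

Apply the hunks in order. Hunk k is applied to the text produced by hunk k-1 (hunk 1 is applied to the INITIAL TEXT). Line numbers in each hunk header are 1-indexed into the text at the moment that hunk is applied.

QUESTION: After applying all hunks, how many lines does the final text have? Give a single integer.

Hunk 1: at line 2 remove [sgiuw,tel] add [vilpn,zezon] -> 9 lines: nori zhocj nsk vilpn zezon fsyu jsbgy pni vpq
Hunk 2: at line 4 remove [zezon] add [xrfow] -> 9 lines: nori zhocj nsk vilpn xrfow fsyu jsbgy pni vpq
Hunk 3: at line 3 remove [xrfow,fsyu,jsbgy] add [ouj,nmyo] -> 8 lines: nori zhocj nsk vilpn ouj nmyo pni vpq
Hunk 4: at line 3 remove [ouj,nmyo] add [uescu] -> 7 lines: nori zhocj nsk vilpn uescu pni vpq
Final line count: 7

Answer: 7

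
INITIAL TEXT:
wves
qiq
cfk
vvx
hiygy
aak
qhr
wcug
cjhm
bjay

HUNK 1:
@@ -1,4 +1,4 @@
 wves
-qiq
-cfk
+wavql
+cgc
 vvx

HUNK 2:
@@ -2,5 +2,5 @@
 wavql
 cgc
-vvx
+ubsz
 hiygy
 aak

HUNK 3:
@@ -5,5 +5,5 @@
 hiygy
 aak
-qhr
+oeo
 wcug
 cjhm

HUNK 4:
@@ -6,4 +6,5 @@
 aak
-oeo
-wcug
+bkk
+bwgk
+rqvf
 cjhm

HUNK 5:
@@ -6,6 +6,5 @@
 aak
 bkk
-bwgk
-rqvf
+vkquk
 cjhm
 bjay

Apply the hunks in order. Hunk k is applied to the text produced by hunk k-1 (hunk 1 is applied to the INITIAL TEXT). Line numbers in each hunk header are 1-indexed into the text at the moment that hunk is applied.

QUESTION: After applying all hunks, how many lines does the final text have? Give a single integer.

Answer: 10

Derivation:
Hunk 1: at line 1 remove [qiq,cfk] add [wavql,cgc] -> 10 lines: wves wavql cgc vvx hiygy aak qhr wcug cjhm bjay
Hunk 2: at line 2 remove [vvx] add [ubsz] -> 10 lines: wves wavql cgc ubsz hiygy aak qhr wcug cjhm bjay
Hunk 3: at line 5 remove [qhr] add [oeo] -> 10 lines: wves wavql cgc ubsz hiygy aak oeo wcug cjhm bjay
Hunk 4: at line 6 remove [oeo,wcug] add [bkk,bwgk,rqvf] -> 11 lines: wves wavql cgc ubsz hiygy aak bkk bwgk rqvf cjhm bjay
Hunk 5: at line 6 remove [bwgk,rqvf] add [vkquk] -> 10 lines: wves wavql cgc ubsz hiygy aak bkk vkquk cjhm bjay
Final line count: 10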